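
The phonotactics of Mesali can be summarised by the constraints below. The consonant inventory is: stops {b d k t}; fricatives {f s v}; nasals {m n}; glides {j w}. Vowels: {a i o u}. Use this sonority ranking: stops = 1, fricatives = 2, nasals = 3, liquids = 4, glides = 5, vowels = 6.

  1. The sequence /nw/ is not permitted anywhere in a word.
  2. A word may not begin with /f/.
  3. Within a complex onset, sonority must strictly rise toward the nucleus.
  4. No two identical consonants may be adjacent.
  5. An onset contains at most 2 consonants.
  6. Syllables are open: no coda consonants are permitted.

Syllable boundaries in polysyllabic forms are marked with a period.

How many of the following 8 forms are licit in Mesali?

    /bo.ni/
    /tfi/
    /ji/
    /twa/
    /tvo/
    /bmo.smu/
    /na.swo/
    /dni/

/bo.ni/ — σ1 onset /b/, coda /∅/ ok; σ2 onset /n/, coda /∅/ ok → licit
/tfi/ — σ1 onset /tf/ (1→2 rises), coda /∅/ ok → licit
/ji/ — σ1 onset /j/, coda /∅/ ok → licit
/twa/ — σ1 onset /tw/ (1→5 rises), coda /∅/ ok → licit
/tvo/ — σ1 onset /tv/ (1→2 rises), coda /∅/ ok → licit
/bmo.smu/ — σ1 onset /bm/ (1→3 rises), coda /∅/ ok; σ2 onset /sm/ (2→3 rises), coda /∅/ ok → licit
/na.swo/ — σ1 onset /n/, coda /∅/ ok; σ2 onset /sw/ (2→5 rises), coda /∅/ ok → licit
/dni/ — σ1 onset /dn/ (1→3 rises), coda /∅/ ok → licit
Licit: /bo.ni/, /tfi/, /ji/, /twa/, /tvo/, /bmo.smu/, /na.swo/, /dni/ → 8.

8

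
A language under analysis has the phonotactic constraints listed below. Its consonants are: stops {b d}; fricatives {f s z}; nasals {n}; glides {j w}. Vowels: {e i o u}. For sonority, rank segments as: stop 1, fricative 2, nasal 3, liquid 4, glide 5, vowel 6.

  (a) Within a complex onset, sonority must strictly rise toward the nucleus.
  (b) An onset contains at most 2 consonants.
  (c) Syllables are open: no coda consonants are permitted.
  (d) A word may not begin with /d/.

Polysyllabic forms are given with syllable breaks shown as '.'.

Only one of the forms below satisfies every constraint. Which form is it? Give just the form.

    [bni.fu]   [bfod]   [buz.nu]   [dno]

[bni.fu] — σ1 onset /bn/ (1→3 rises), coda /∅/ ok; σ2 onset /f/, coda /∅/ ok → well-formed
[bfod] — violates constraint (c): syllable 1 coda /d/ has 1 consonant (> 0) → ill-formed
[buz.nu] — violates constraint (c): syllable 1 coda /z/ has 1 consonant (> 0) → ill-formed
[dno] — violates constraint (d): word begins with /d/ → ill-formed

[bni.fu]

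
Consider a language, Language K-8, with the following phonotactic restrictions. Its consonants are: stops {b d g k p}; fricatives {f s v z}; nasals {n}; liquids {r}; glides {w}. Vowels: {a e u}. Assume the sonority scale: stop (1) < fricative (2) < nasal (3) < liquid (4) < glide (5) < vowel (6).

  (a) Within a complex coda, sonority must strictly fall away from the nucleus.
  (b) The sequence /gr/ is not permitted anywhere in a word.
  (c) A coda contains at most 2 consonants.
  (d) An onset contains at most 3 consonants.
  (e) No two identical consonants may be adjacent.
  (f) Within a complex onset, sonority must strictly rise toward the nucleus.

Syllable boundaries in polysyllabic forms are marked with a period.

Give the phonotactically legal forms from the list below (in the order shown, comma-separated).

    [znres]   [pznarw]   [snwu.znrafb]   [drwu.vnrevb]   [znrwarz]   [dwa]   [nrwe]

[znres] — σ1 onset /znr/ (2→3→4 rises), coda /s/ ok → phonotactically legal
[pznarw] — violates constraint (a): syllable 1 coda /rw/: /r/ (liquid, 4) → /w/ (glide, 5) does not fall → phonotactically illegal
[snwu.znrafb] — σ1 onset /snw/ (2→3→5 rises), coda /∅/ ok; σ2 onset /znr/ (2→3→4 rises), coda /fb/ (2→1 falls) ok → phonotactically legal
[drwu.vnrevb] — σ1 onset /drw/ (1→4→5 rises), coda /∅/ ok; σ2 onset /vnr/ (2→3→4 rises), coda /vb/ (2→1 falls) ok → phonotactically legal
[znrwarz] — violates constraint (d): syllable 1 onset /znrw/ has 4 consonants (> 3) → phonotactically illegal
[dwa] — σ1 onset /dw/ (1→5 rises), coda /∅/ ok → phonotactically legal
[nrwe] — σ1 onset /nrw/ (3→4→5 rises), coda /∅/ ok → phonotactically legal

[znres], [snwu.znrafb], [drwu.vnrevb], [dwa], [nrwe]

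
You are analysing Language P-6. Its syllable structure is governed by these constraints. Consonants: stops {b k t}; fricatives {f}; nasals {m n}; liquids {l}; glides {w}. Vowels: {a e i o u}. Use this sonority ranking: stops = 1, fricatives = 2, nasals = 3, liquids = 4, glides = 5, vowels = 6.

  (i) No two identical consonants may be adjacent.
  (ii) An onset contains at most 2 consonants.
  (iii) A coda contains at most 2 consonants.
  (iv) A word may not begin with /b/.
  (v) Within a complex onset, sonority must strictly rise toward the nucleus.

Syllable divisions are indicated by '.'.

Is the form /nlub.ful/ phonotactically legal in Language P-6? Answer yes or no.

/nlub.ful/ — σ1 onset /nl/ (3→4 rises), coda /b/ ok; σ2 onset /f/, coda /l/ ok → phonotactically legal

yes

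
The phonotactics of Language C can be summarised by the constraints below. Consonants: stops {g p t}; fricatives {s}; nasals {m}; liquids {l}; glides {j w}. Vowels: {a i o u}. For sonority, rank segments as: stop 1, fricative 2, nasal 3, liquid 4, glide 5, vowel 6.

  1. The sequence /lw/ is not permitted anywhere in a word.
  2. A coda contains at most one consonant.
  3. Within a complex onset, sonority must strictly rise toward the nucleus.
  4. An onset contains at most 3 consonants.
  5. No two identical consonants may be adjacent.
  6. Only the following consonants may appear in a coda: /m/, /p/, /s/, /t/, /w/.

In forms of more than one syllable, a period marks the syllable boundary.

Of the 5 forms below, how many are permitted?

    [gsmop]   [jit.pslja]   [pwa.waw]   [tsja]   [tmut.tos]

3

[gsmop] — σ1 onset /gsm/ (1→2→3 rises), coda /p/ ok → permitted
[jit.pslja] — violates constraint 4: syllable 2 onset /pslj/ has 4 consonants (> 3) → not permitted
[pwa.waw] — σ1 onset /pw/ (1→5 rises), coda /∅/ ok; σ2 onset /w/, coda /w/ ok → permitted
[tsja] — σ1 onset /tsj/ (1→2→5 rises), coda /∅/ ok → permitted
[tmut.tos] — violates constraint 5: adjacent identical consonants /tt/ → not permitted
Permitted: [gsmop], [pwa.waw], [tsja] → 3.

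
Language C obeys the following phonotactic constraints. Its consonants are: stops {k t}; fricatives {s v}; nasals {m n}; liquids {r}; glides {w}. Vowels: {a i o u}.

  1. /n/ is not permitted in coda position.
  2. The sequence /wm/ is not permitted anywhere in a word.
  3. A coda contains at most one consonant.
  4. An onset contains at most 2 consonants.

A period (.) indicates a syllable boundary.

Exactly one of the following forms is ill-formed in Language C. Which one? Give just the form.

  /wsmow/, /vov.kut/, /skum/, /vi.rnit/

/wsmow/

/wsmow/ — violates constraint 4: syllable 1 onset /wsm/ has 3 consonants (> 2) → ill-formed
/vov.kut/ — σ1 onset /v/, coda /v/ ok; σ2 onset /k/, coda /t/ ok → well-formed
/skum/ — σ1 onset /sk/ (2C), coda /m/ ok → well-formed
/vi.rnit/ — σ1 onset /v/, coda /∅/ ok; σ2 onset /rn/ (2C), coda /t/ ok → well-formed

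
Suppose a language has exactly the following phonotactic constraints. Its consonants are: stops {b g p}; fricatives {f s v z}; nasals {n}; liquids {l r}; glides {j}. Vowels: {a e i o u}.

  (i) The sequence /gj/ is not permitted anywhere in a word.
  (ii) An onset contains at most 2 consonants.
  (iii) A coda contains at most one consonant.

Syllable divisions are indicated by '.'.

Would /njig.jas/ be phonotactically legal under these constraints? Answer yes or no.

no

/njig.jas/ — violates constraint (i): contains banned sequence /gj/ → phonotactically illegal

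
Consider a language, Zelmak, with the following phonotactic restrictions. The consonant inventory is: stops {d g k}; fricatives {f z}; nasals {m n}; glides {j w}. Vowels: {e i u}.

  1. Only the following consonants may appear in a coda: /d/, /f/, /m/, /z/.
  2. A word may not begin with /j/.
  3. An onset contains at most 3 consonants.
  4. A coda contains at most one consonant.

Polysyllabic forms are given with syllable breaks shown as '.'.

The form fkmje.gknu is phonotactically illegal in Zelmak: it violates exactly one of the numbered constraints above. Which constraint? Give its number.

3

fkmje.gknu: syllable 1 onset /fkmj/ has 4 consonants (> 3).
This is a violation of constraint 3: "An onset contains at most 3 consonants."
The remaining constraints (1, 2, 4) are satisfied.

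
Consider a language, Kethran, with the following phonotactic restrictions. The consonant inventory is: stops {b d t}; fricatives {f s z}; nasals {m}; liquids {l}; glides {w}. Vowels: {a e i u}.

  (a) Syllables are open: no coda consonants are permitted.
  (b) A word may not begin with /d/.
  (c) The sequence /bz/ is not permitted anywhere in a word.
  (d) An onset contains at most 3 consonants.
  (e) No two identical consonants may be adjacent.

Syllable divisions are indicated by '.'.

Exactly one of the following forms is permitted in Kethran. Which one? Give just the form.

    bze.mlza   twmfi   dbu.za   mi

mi

bze.mlza — violates constraint (c): contains banned sequence /bz/ → not permitted
twmfi — violates constraint (d): syllable 1 onset /twmf/ has 4 consonants (> 3) → not permitted
dbu.za — violates constraint (b): word begins with /d/ → not permitted
mi — σ1 onset /m/, coda /∅/ ok → permitted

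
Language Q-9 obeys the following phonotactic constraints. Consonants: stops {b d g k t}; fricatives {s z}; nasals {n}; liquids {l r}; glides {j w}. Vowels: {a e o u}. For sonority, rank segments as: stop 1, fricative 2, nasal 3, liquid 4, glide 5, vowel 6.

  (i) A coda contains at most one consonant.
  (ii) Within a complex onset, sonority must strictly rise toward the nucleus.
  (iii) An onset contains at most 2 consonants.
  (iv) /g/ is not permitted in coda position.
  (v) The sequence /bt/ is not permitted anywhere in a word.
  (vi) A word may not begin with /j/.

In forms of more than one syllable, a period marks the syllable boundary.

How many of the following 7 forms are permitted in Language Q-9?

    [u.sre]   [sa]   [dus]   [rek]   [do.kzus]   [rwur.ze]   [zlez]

7

[u.sre] — σ1 onset /∅/, coda /∅/ ok; σ2 onset /sr/ (2→4 rises), coda /∅/ ok → permitted
[sa] — σ1 onset /s/, coda /∅/ ok → permitted
[dus] — σ1 onset /d/, coda /s/ ok → permitted
[rek] — σ1 onset /r/, coda /k/ ok → permitted
[do.kzus] — σ1 onset /d/, coda /∅/ ok; σ2 onset /kz/ (1→2 rises), coda /s/ ok → permitted
[rwur.ze] — σ1 onset /rw/ (4→5 rises), coda /r/ ok; σ2 onset /z/, coda /∅/ ok → permitted
[zlez] — σ1 onset /zl/ (2→4 rises), coda /z/ ok → permitted
Permitted: [u.sre], [sa], [dus], [rek], [do.kzus], [rwur.ze], [zlez] → 7.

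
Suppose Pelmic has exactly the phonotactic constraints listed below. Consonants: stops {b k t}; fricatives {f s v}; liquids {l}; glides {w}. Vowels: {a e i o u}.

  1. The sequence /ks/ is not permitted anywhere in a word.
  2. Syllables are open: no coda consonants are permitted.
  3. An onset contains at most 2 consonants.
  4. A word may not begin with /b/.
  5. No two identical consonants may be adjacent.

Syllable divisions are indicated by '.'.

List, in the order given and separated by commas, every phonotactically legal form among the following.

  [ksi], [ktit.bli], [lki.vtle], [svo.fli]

[svo.fli]

[ksi] — violates constraint 1: contains banned sequence /ks/ → phonotactically illegal
[ktit.bli] — violates constraint 2: syllable 1 coda /t/ has 1 consonant (> 0) → phonotactically illegal
[lki.vtle] — violates constraint 3: syllable 2 onset /vtl/ has 3 consonants (> 2) → phonotactically illegal
[svo.fli] — σ1 onset /sv/ (2C), coda /∅/ ok; σ2 onset /fl/ (2C), coda /∅/ ok → phonotactically legal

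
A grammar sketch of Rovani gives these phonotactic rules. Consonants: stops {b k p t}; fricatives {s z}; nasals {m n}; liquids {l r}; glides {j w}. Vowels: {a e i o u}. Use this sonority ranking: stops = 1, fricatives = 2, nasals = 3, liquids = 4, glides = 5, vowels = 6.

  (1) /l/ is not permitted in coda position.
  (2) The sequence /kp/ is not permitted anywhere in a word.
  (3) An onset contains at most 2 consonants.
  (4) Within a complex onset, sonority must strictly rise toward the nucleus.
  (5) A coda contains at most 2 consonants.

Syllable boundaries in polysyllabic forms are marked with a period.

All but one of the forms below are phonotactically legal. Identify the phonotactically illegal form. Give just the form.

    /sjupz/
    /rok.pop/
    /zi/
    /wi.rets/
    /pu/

/sjupz/ — σ1 onset /sj/ (2→5 rises), coda /pz/ (2C) ok → phonotactically legal
/rok.pop/ — violates constraint 2: contains banned sequence /kp/ → phonotactically illegal
/zi/ — σ1 onset /z/, coda /∅/ ok → phonotactically legal
/wi.rets/ — σ1 onset /w/, coda /∅/ ok; σ2 onset /r/, coda /ts/ (2C) ok → phonotactically legal
/pu/ — σ1 onset /p/, coda /∅/ ok → phonotactically legal

/rok.pop/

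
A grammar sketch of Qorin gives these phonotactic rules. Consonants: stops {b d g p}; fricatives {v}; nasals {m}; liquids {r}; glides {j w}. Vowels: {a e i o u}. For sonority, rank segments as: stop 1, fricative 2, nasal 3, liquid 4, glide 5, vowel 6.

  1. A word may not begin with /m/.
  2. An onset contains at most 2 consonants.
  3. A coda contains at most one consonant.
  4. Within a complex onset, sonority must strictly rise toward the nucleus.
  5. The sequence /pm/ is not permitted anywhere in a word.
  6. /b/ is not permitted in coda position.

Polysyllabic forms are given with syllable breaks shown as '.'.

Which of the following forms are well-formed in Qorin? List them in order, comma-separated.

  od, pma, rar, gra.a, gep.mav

od, rar, gra.a

od — σ1 onset /∅/, coda /d/ ok → well-formed
pma — violates constraint 5: contains banned sequence /pm/ → ill-formed
rar — σ1 onset /r/, coda /r/ ok → well-formed
gra.a — σ1 onset /gr/ (1→4 rises), coda /∅/ ok; σ2 onset /∅/, coda /∅/ ok → well-formed
gep.mav — violates constraint 5: contains banned sequence /pm/ → ill-formed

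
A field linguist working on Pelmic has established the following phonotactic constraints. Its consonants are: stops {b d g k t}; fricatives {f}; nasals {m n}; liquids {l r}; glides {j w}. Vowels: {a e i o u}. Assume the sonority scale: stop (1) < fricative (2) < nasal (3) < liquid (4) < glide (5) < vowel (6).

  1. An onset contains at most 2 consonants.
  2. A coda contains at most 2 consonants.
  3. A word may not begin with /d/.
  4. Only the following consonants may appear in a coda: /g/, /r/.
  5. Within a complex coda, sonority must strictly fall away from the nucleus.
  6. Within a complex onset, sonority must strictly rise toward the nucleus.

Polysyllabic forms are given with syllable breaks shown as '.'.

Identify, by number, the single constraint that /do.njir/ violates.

3

/do.njir/: word begins with /d/.
This is a violation of constraint 3: "A word may not begin with /d/."
The remaining constraints (1, 2, 4, 5, 6) are satisfied.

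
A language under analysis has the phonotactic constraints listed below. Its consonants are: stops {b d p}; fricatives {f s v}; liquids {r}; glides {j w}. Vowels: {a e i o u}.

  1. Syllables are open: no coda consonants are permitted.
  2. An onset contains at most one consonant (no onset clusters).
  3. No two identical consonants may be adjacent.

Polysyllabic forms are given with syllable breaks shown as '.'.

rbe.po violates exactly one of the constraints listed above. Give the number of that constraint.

rbe.po: syllable 1 onset /rb/ has 2 consonants (> 1).
This is a violation of constraint 2: "An onset contains at most one consonant (no onset clusters)."
The remaining constraints (1, 3) are satisfied.

2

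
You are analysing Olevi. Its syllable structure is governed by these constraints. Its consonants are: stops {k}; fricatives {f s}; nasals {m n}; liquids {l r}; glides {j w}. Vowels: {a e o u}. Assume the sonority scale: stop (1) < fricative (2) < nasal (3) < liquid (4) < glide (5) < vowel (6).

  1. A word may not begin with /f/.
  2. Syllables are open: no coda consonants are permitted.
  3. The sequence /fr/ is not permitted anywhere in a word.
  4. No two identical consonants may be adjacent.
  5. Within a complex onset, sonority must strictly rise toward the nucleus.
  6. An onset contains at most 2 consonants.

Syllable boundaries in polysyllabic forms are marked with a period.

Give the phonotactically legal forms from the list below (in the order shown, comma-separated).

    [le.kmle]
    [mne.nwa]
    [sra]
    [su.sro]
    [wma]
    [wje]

[sra], [su.sro]

[le.kmle] — violates constraint 6: syllable 2 onset /kml/ has 3 consonants (> 2) → phonotactically illegal
[mne.nwa] — violates constraint 5: syllable 1 onset /mn/: /m/ (nasal, 3) → /n/ (nasal, 3) does not rise → phonotactically illegal
[sra] — σ1 onset /sr/ (2→4 rises), coda /∅/ ok → phonotactically legal
[su.sro] — σ1 onset /s/, coda /∅/ ok; σ2 onset /sr/ (2→4 rises), coda /∅/ ok → phonotactically legal
[wma] — violates constraint 5: syllable 1 onset /wm/: /w/ (glide, 5) → /m/ (nasal, 3) does not rise → phonotactically illegal
[wje] — violates constraint 5: syllable 1 onset /wj/: /w/ (glide, 5) → /j/ (glide, 5) does not rise → phonotactically illegal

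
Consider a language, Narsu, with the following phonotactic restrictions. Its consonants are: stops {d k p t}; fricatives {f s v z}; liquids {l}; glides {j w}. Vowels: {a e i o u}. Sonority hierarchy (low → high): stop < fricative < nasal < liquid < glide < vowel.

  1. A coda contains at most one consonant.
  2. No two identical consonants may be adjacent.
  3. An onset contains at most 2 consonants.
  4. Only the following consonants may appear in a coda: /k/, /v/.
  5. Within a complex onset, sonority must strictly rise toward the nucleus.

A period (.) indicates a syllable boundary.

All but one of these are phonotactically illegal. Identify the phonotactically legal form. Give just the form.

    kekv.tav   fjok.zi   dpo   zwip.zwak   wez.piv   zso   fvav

kekv.tav — violates constraint 1: syllable 1 coda /kv/ has 2 consonants (> 1) → phonotactically illegal
fjok.zi — σ1 onset /fj/ (2→5 rises), coda /k/ ok; σ2 onset /z/, coda /∅/ ok → phonotactically legal
dpo — violates constraint 5: syllable 1 onset /dp/: /d/ (stop, 1) → /p/ (stop, 1) does not rise → phonotactically illegal
zwip.zwak — violates constraint 4: syllable 1 coda contains /p/, which is not a licensed coda consonant → phonotactically illegal
wez.piv — violates constraint 4: syllable 1 coda contains /z/, which is not a licensed coda consonant → phonotactically illegal
zso — violates constraint 5: syllable 1 onset /zs/: /z/ (fricative, 2) → /s/ (fricative, 2) does not rise → phonotactically illegal
fvav — violates constraint 5: syllable 1 onset /fv/: /f/ (fricative, 2) → /v/ (fricative, 2) does not rise → phonotactically illegal

fjok.zi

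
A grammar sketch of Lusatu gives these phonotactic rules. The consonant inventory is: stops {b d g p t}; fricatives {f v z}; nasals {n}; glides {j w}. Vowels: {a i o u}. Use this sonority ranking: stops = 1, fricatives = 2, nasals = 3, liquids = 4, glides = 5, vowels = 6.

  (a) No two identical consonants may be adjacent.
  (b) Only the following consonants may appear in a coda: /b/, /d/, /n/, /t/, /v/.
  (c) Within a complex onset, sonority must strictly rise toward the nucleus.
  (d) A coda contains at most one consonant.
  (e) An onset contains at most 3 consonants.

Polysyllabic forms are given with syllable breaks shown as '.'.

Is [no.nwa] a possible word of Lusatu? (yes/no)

[no.nwa] — σ1 onset /n/, coda /∅/ ok; σ2 onset /nw/ (3→5 rises), coda /∅/ ok → well-formed

yes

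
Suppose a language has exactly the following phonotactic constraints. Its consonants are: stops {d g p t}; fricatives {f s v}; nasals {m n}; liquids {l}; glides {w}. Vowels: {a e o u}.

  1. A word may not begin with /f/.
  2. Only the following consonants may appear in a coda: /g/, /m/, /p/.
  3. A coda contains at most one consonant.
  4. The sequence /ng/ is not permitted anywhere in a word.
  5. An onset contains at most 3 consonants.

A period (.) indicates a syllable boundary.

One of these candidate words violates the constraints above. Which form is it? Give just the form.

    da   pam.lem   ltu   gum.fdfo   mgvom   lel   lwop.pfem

da — σ1 onset /d/, coda /∅/ ok → permitted
pam.lem — σ1 onset /p/, coda /m/ ok; σ2 onset /l/, coda /m/ ok → permitted
ltu — σ1 onset /lt/ (2C), coda /∅/ ok → permitted
gum.fdfo — σ1 onset /g/, coda /m/ ok; σ2 onset /fdf/ (3C), coda /∅/ ok → permitted
mgvom — σ1 onset /mgv/ (3C), coda /m/ ok → permitted
lel — violates constraint 2: syllable 1 coda contains /l/, which is not a licensed coda consonant → not permitted
lwop.pfem — σ1 onset /lw/ (2C), coda /p/ ok; σ2 onset /pf/ (2C), coda /m/ ok → permitted

lel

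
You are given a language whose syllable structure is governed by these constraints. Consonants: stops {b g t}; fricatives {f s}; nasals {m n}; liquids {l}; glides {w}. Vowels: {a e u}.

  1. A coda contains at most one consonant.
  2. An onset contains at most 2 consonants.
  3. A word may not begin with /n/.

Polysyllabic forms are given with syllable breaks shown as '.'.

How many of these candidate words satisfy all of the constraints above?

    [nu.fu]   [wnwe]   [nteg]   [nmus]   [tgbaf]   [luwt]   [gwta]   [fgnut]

0

[nu.fu] — violates constraint 3: word begins with /n/ → not permitted
[wnwe] — violates constraint 2: syllable 1 onset /wnw/ has 3 consonants (> 2) → not permitted
[nteg] — violates constraint 3: word begins with /n/ → not permitted
[nmus] — violates constraint 3: word begins with /n/ → not permitted
[tgbaf] — violates constraint 2: syllable 1 onset /tgb/ has 3 consonants (> 2) → not permitted
[luwt] — violates constraint 1: syllable 1 coda /wt/ has 2 consonants (> 1) → not permitted
[gwta] — violates constraint 2: syllable 1 onset /gwt/ has 3 consonants (> 2) → not permitted
[fgnut] — violates constraint 2: syllable 1 onset /fgn/ has 3 consonants (> 2) → not permitted
No form is permitted → 0.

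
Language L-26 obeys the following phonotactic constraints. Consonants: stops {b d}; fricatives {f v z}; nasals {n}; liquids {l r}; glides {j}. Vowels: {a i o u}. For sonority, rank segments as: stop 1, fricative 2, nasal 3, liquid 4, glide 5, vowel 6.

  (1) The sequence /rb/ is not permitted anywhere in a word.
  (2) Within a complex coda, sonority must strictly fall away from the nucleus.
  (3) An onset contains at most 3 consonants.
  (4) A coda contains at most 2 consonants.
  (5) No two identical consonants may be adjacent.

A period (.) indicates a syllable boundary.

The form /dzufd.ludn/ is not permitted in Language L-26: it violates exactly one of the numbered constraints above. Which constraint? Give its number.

2

/dzufd.ludn/: syllable 2 coda /dn/: /d/ (stop, 1) → /n/ (nasal, 3) does not fall.
This is a violation of constraint 2: "Within a complex coda, sonority must strictly fall away from the nucleus."
The remaining constraints (1, 3, 4, 5) are satisfied.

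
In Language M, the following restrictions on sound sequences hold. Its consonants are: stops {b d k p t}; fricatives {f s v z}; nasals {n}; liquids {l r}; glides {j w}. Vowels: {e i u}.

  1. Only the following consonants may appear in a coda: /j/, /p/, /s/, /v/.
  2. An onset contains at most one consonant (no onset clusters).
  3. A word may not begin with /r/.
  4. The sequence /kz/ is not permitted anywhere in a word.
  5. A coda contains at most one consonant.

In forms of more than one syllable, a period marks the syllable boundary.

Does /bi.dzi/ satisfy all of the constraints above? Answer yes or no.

no

/bi.dzi/ — violates constraint 2: syllable 2 onset /dz/ has 2 consonants (> 1) → ill-formed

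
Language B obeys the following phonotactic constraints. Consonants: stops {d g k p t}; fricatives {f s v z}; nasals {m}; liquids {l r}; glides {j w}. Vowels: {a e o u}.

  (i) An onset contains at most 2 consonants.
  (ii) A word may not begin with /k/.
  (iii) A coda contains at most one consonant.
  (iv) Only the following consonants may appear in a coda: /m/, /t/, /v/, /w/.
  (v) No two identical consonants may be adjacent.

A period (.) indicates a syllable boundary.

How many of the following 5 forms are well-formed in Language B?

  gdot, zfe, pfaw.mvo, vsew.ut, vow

5

gdot — σ1 onset /gd/ (2C), coda /t/ ok → well-formed
zfe — σ1 onset /zf/ (2C), coda /∅/ ok → well-formed
pfaw.mvo — σ1 onset /pf/ (2C), coda /w/ ok; σ2 onset /mv/ (2C), coda /∅/ ok → well-formed
vsew.ut — σ1 onset /vs/ (2C), coda /w/ ok; σ2 onset /∅/, coda /t/ ok → well-formed
vow — σ1 onset /v/, coda /w/ ok → well-formed
Well-formed: gdot, zfe, pfaw.mvo, vsew.ut, vow → 5.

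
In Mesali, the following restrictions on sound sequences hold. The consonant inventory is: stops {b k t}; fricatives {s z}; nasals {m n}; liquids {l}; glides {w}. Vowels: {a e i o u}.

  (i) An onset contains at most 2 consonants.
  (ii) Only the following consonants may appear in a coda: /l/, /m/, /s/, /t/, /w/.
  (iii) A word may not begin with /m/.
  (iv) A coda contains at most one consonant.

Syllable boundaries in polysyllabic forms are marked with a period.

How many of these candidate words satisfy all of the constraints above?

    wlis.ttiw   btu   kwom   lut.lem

4

wlis.ttiw — σ1 onset /wl/ (2C), coda /s/ ok; σ2 onset /tt/ (2C), coda /w/ ok → permitted
btu — σ1 onset /bt/ (2C), coda /∅/ ok → permitted
kwom — σ1 onset /kw/ (2C), coda /m/ ok → permitted
lut.lem — σ1 onset /l/, coda /t/ ok; σ2 onset /l/, coda /m/ ok → permitted
Permitted: wlis.ttiw, btu, kwom, lut.lem → 4.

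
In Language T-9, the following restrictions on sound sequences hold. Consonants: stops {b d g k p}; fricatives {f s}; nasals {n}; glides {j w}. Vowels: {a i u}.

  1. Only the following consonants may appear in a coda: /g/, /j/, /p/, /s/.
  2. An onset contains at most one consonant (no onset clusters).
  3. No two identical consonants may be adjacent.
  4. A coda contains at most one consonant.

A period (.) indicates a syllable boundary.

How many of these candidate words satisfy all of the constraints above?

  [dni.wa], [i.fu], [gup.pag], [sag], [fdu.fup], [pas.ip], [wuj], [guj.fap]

[dni.wa] — violates constraint 2: syllable 1 onset /dn/ has 2 consonants (> 1) → illicit
[i.fu] — σ1 onset /∅/, coda /∅/ ok; σ2 onset /f/, coda /∅/ ok → licit
[gup.pag] — violates constraint 3: adjacent identical consonants /pp/ → illicit
[sag] — σ1 onset /s/, coda /g/ ok → licit
[fdu.fup] — violates constraint 2: syllable 1 onset /fd/ has 2 consonants (> 1) → illicit
[pas.ip] — σ1 onset /p/, coda /s/ ok; σ2 onset /∅/, coda /p/ ok → licit
[wuj] — σ1 onset /w/, coda /j/ ok → licit
[guj.fap] — σ1 onset /g/, coda /j/ ok; σ2 onset /f/, coda /p/ ok → licit
Licit: [i.fu], [sag], [pas.ip], [wuj], [guj.fap] → 5.

5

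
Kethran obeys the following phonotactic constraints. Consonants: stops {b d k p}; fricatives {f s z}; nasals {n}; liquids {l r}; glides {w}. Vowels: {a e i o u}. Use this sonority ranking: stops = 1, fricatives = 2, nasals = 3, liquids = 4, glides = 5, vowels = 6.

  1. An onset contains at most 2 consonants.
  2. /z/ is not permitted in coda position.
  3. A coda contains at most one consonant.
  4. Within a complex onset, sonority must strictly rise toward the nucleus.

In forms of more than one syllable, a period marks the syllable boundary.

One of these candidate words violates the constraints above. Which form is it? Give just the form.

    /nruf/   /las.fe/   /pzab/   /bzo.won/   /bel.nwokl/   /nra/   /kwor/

/bel.nwokl/

/nruf/ — σ1 onset /nr/ (3→4 rises), coda /f/ ok → licit
/las.fe/ — σ1 onset /l/, coda /s/ ok; σ2 onset /f/, coda /∅/ ok → licit
/pzab/ — σ1 onset /pz/ (1→2 rises), coda /b/ ok → licit
/bzo.won/ — σ1 onset /bz/ (1→2 rises), coda /∅/ ok; σ2 onset /w/, coda /n/ ok → licit
/bel.nwokl/ — violates constraint 3: syllable 2 coda /kl/ has 2 consonants (> 1) → illicit
/nra/ — σ1 onset /nr/ (3→4 rises), coda /∅/ ok → licit
/kwor/ — σ1 onset /kw/ (1→5 rises), coda /r/ ok → licit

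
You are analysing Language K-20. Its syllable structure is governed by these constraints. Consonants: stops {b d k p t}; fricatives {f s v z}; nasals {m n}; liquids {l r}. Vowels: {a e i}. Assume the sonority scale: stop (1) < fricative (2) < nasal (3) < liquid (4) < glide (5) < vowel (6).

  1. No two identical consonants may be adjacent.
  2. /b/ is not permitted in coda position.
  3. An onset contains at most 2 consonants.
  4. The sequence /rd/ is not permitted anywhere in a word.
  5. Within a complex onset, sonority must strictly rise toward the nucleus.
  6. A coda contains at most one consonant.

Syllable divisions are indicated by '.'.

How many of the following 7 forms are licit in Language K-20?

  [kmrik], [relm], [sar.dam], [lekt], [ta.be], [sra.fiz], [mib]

[kmrik] — violates constraint 3: syllable 1 onset /kmr/ has 3 consonants (> 2) → illicit
[relm] — violates constraint 6: syllable 1 coda /lm/ has 2 consonants (> 1) → illicit
[sar.dam] — violates constraint 4: contains banned sequence /rd/ → illicit
[lekt] — violates constraint 6: syllable 1 coda /kt/ has 2 consonants (> 1) → illicit
[ta.be] — σ1 onset /t/, coda /∅/ ok; σ2 onset /b/, coda /∅/ ok → licit
[sra.fiz] — σ1 onset /sr/ (2→4 rises), coda /∅/ ok; σ2 onset /f/, coda /z/ ok → licit
[mib] — violates constraint 2: syllable 1 coda contains /b/ → illicit
Licit: [ta.be], [sra.fiz] → 2.

2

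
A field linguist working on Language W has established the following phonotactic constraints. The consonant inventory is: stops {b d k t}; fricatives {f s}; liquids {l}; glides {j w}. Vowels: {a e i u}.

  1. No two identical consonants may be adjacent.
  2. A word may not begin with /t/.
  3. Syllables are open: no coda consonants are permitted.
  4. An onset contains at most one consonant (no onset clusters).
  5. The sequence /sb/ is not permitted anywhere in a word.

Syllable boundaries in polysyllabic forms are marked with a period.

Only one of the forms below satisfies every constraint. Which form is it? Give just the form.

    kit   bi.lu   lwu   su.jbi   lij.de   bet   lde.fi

kit — violates constraint 3: syllable 1 coda /t/ has 1 consonant (> 0) → not permitted
bi.lu — σ1 onset /b/, coda /∅/ ok; σ2 onset /l/, coda /∅/ ok → permitted
lwu — violates constraint 4: syllable 1 onset /lw/ has 2 consonants (> 1) → not permitted
su.jbi — violates constraint 4: syllable 2 onset /jb/ has 2 consonants (> 1) → not permitted
lij.de — violates constraint 3: syllable 1 coda /j/ has 1 consonant (> 0) → not permitted
bet — violates constraint 3: syllable 1 coda /t/ has 1 consonant (> 0) → not permitted
lde.fi — violates constraint 4: syllable 1 onset /ld/ has 2 consonants (> 1) → not permitted

bi.lu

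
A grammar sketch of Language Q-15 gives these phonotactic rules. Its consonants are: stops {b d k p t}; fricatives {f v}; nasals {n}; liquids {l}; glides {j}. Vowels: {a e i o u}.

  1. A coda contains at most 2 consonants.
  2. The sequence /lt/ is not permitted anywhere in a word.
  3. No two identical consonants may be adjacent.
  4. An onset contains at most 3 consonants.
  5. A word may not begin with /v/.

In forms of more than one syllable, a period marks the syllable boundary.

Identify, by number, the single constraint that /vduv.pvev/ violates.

/vduv.pvev/: word begins with /v/.
This is a violation of constraint 5: "A word may not begin with /v/."
The remaining constraints (1, 2, 3, 4) are satisfied.

5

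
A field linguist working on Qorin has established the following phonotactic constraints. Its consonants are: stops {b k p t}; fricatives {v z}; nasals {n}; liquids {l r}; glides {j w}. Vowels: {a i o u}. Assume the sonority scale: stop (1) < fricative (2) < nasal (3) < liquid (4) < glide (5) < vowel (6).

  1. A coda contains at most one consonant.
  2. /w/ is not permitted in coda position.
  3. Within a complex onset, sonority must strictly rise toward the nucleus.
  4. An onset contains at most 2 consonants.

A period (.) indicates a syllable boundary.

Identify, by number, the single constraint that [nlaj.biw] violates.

2

[nlaj.biw]: syllable 2 coda contains /w/.
This is a violation of constraint 2: "/w/ is not permitted in coda position."
The remaining constraints (1, 3, 4) are satisfied.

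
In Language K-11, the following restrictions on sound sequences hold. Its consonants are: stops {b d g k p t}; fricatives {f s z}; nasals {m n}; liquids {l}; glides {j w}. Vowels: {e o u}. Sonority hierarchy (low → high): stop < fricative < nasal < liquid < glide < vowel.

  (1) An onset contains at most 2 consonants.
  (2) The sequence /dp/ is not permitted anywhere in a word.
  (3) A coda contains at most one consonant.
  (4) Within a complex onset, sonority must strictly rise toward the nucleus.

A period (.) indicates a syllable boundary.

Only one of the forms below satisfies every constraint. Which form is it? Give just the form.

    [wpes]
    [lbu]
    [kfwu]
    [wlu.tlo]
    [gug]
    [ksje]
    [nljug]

[wpes] — violates constraint 4: syllable 1 onset /wp/: /w/ (glide, 5) → /p/ (stop, 1) does not rise → phonotactically illegal
[lbu] — violates constraint 4: syllable 1 onset /lb/: /l/ (liquid, 4) → /b/ (stop, 1) does not rise → phonotactically illegal
[kfwu] — violates constraint 1: syllable 1 onset /kfw/ has 3 consonants (> 2) → phonotactically illegal
[wlu.tlo] — violates constraint 4: syllable 1 onset /wl/: /w/ (glide, 5) → /l/ (liquid, 4) does not rise → phonotactically illegal
[gug] — σ1 onset /g/, coda /g/ ok → phonotactically legal
[ksje] — violates constraint 1: syllable 1 onset /ksj/ has 3 consonants (> 2) → phonotactically illegal
[nljug] — violates constraint 1: syllable 1 onset /nlj/ has 3 consonants (> 2) → phonotactically illegal

[gug]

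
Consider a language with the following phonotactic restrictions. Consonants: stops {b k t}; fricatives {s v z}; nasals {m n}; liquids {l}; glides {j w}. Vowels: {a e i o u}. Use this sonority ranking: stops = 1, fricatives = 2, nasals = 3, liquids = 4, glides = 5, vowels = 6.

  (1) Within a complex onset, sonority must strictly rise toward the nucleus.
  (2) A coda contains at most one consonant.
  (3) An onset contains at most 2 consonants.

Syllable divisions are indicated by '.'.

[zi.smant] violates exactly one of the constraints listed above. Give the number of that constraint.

2

[zi.smant]: syllable 2 coda /nt/ has 2 consonants (> 1).
This is a violation of constraint 2: "A coda contains at most one consonant."
The remaining constraints (1, 3) are satisfied.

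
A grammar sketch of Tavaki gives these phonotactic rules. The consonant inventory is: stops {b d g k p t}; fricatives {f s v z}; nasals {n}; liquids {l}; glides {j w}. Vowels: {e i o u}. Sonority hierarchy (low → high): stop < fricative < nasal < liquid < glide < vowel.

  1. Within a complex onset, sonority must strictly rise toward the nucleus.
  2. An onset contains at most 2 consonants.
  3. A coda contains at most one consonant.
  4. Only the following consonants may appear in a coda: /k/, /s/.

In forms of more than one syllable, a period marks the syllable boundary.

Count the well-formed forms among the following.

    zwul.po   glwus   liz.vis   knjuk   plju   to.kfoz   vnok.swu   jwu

1

zwul.po — violates constraint 4: syllable 1 coda contains /l/, which is not a licensed coda consonant → ill-formed
glwus — violates constraint 2: syllable 1 onset /glw/ has 3 consonants (> 2) → ill-formed
liz.vis — violates constraint 4: syllable 1 coda contains /z/, which is not a licensed coda consonant → ill-formed
knjuk — violates constraint 2: syllable 1 onset /knj/ has 3 consonants (> 2) → ill-formed
plju — violates constraint 2: syllable 1 onset /plj/ has 3 consonants (> 2) → ill-formed
to.kfoz — violates constraint 4: syllable 2 coda contains /z/, which is not a licensed coda consonant → ill-formed
vnok.swu — σ1 onset /vn/ (2→3 rises), coda /k/ ok; σ2 onset /sw/ (2→5 rises), coda /∅/ ok → well-formed
jwu — violates constraint 1: syllable 1 onset /jw/: /j/ (glide, 5) → /w/ (glide, 5) does not rise → ill-formed
Well-formed: vnok.swu → 1.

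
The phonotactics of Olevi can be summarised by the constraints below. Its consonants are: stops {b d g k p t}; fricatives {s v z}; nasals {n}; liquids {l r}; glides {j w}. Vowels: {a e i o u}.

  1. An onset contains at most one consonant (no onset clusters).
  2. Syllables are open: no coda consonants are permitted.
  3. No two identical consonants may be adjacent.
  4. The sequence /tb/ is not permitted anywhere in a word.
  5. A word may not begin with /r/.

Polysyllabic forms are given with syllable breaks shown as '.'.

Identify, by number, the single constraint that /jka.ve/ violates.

/jka.ve/: syllable 1 onset /jk/ has 2 consonants (> 1).
This is a violation of constraint 1: "An onset contains at most one consonant (no onset clusters)."
The remaining constraints (2, 3, 4, 5) are satisfied.

1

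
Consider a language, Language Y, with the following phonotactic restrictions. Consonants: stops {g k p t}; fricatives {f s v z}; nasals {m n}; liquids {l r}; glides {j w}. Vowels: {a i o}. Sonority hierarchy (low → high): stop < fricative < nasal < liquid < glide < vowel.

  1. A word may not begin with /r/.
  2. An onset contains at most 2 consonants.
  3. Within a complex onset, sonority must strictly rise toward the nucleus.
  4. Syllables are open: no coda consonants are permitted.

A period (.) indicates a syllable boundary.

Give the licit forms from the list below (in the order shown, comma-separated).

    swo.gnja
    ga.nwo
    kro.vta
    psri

ga.nwo

swo.gnja — violates constraint 2: syllable 2 onset /gnj/ has 3 consonants (> 2) → illicit
ga.nwo — σ1 onset /g/, coda /∅/ ok; σ2 onset /nw/ (3→5 rises), coda /∅/ ok → licit
kro.vta — violates constraint 3: syllable 2 onset /vt/: /v/ (fricative, 2) → /t/ (stop, 1) does not rise → illicit
psri — violates constraint 2: syllable 1 onset /psr/ has 3 consonants (> 2) → illicit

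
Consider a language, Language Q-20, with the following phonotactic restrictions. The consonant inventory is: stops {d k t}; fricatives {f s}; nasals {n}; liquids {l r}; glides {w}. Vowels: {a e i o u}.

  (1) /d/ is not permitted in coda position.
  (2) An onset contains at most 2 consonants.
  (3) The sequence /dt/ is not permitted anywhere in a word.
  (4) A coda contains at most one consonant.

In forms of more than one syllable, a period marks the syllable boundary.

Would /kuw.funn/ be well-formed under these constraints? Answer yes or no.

no

/kuw.funn/ — violates constraint 4: syllable 2 coda /nn/ has 2 consonants (> 1) → ill-formed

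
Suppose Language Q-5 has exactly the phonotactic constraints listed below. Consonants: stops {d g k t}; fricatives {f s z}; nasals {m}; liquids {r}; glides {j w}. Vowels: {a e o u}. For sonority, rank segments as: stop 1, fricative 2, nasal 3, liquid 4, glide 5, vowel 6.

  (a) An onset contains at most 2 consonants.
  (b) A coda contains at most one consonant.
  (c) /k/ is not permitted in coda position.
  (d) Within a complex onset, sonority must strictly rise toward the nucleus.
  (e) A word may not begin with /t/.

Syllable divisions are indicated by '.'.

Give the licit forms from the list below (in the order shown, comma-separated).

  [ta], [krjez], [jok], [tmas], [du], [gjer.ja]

[ta] — violates constraint (e): word begins with /t/ → illicit
[krjez] — violates constraint (a): syllable 1 onset /krj/ has 3 consonants (> 2) → illicit
[jok] — violates constraint (c): syllable 1 coda contains /k/ → illicit
[tmas] — violates constraint (e): word begins with /t/ → illicit
[du] — σ1 onset /d/, coda /∅/ ok → licit
[gjer.ja] — σ1 onset /gj/ (1→5 rises), coda /r/ ok; σ2 onset /j/, coda /∅/ ok → licit

[du], [gjer.ja]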